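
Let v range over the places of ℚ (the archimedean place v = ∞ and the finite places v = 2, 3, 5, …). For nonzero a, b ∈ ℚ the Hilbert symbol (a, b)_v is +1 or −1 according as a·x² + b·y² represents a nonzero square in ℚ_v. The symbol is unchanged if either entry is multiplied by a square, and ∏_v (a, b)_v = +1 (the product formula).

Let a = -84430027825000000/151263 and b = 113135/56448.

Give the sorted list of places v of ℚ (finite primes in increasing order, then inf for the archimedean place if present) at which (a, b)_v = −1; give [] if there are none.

Mod squares: a ≡ -676039, b ≡ 1870. Check v ∈ {∞, 2, 3, 5, 7, 11, 13, 17, 19, 23}.
v=11: a=11^2·(≡8), b=11^3·(≡9) mod 11; (8|11)=-1, (9|11)=+1; (−1)^{2·3·5}·(-1)^3·(+1)^2 = -1.
v=∞: -676039 < 0 and 1870 > 0  ⇒  (a,b)_∞ = +1.
v=23: a=23^1·(≡3), b=23^0·(≡15) mod 23; (3|23)=+1, (15|23)=-1; (−1)^{1·0·11}·(+1)^0·(-1)^1 = -1.
v=19: a=19^1·(≡16), b=19^0·(≡10) mod 19; (16|19)=+1, (10|19)=-1; (−1)^{1·0·9}·(+1)^0·(-1)^1 = -1.
v=7: a=7^-5·(≡2), b=7^-2·(≡2) mod 7; (2|7)=+1, (2|7)=+1; (−1)^{-5·-2·3}·(+1)^-2·(+1)^-5 = +1.
v=2: v_2(a)=6, v_2(b)=-7; units ≡ 1, 7 (mod 8); ε·ε+αω+βω = 0·1+6·0+-7·0 ≡ 0  ⇒  (a,b)_2 = +1.
v=5: a=5^8·(≡1), b=5^1·(≡4) mod 5; (1|5)=+1, (4|5)=+1; (−1)^{8·1·2}·(+1)^1·(+1)^8 = +1.
v=3: a=3^-2·(≡2), b=3^-2·(≡1) mod 3; (2|3)=-1, (1|3)=+1; (−1)^{-2·-2·1}·(-1)^-2·(+1)^-2 = +1.
v=13: a=13^1·(≡9), b=13^0·(≡11) mod 13; (9|13)=+1, (11|13)=-1; (−1)^{1·0·6}·(+1)^0·(-1)^1 = -1.
v=17: a=17^3·(≡8), b=17^1·(≡1) mod 17; (8|17)=+1, (1|17)=+1; (−1)^{3·1·8}·(+1)^1·(+1)^3 = +1.
|Ram(-676039, 1870)| = 4, even; anisotropic at {11, 13, 19, 23}.

[11, 13, 19, 23]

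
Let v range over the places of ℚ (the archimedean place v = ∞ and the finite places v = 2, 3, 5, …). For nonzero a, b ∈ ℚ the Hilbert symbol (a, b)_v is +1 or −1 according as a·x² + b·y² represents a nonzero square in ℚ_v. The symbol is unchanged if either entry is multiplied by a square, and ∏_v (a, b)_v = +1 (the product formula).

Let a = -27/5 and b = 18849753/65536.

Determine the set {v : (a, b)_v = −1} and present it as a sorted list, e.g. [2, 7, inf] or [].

Mod squares: a ≡ -15, b ≡ 17. Check v ∈ {∞, 2, 3, 5, 13, 17}.
v=2: v_2(a)=0, v_2(b)=-16; units ≡ 1, 1 (mod 8); ε·ε+αω+βω = 0·0+0·0+-16·0 ≡ 0  ⇒  (a,b)_2 = +1.
v=∞: -15 < 0 and 17 > 0  ⇒  (a,b)_∞ = +1.
v=13: a=13^0·(≡5), b=13^2·(≡12) mod 13; (5|13)=-1, (12|13)=+1; (−1)^{0·2·6}·(-1)^2·(+1)^0 = +1.
v=3: a=3^3·(≡1), b=3^8·(≡2) mod 3; (1|3)=+1, (2|3)=-1; (−1)^{3·8·1}·(+1)^8·(-1)^3 = -1.
v=5: a=5^-1·(≡3), b=5^0·(≡3) mod 5; (3|5)=-1, (3|5)=-1; (−1)^{-1·0·2}·(-1)^0·(-1)^-1 = -1.
v=17: a=17^0·(≡15), b=17^1·(≡1) mod 17; (15|17)=+1, (1|17)=+1; (−1)^{0·1·8}·(+1)^1·(+1)^0 = +1.
(-15, 17 / ℚ) ramifies at {3, 5}: a division algebra.

[3, 5]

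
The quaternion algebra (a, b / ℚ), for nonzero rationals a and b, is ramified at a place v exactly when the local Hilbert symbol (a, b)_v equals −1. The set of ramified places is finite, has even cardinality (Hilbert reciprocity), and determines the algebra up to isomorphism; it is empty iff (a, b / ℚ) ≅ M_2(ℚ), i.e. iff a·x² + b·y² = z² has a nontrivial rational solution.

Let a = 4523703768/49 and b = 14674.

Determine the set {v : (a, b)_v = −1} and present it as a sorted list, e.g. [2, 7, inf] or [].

[2, 29, 31, 37]

Mod squares: a ≡ 130758, b ≡ 14674. Check v ∈ {∞, 2, 3, 7, 11, 19, 23, 29, 31, 37}.
v=23: a=23^0·(≡4), b=23^1·(≡17) mod 23; (4|23)=+1, (17|23)=-1; (−1)^{0·1·11}·(+1)^1·(-1)^0 = +1.
v=19: a=19^1·(≡11), b=19^0·(≡6) mod 19; (11|19)=+1, (6|19)=+1; (−1)^{1·0·9}·(+1)^0·(+1)^1 = +1.
v=∞: 130758 > 0 and 14674 > 0  ⇒  (a,b)_∞ = +1.
v=2: v_2(a)=3, v_2(b)=1; units ≡ 3, 1 (mod 8); ε·ε+αω+βω = 1·0+3·0+1·1 ≡ 1  ⇒  (a,b)_2 = -1.
v=7: a=7^-2·(≡3), b=7^0·(≡2) mod 7; (3|7)=-1, (2|7)=+1; (−1)^{-2·0·3}·(-1)^0·(+1)^-2 = +1.
v=29: a=29^0·(≡19), b=29^1·(≡13) mod 29; (19|29)=-1, (13|29)=+1; (−1)^{0·1·14}·(-1)^1·(+1)^0 = -1.
v=31: a=31^3·(≡4), b=31^0·(≡11) mod 31; (4|31)=+1, (11|31)=-1; (−1)^{3·0·15}·(+1)^0·(-1)^3 = -1.
v=3: a=3^3·(≡2), b=3^0·(≡1) mod 3; (2|3)=-1, (1|3)=+1; (−1)^{3·0·1}·(-1)^0·(+1)^3 = +1.
v=37: a=37^1·(≡17), b=37^0·(≡22) mod 37; (17|37)=-1, (22|37)=-1; (−1)^{1·0·18}·(-1)^0·(-1)^1 = -1.
v=11: a=11^0·(≡9), b=11^1·(≡3) mod 11; (9|11)=+1, (3|11)=+1; (−1)^{0·1·5}·(+1)^1·(+1)^0 = +1.
Ram(130758, 14674) = {2, 29, 31, 37}; no ℚ_2-point on the conic.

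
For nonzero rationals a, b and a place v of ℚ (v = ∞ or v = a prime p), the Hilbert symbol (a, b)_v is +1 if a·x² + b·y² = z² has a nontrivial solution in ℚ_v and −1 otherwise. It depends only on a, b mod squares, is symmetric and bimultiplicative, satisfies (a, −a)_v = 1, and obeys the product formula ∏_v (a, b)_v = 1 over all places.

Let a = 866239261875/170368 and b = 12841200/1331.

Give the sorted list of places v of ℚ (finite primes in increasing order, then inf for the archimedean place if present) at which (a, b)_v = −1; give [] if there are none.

[2, 3]

Mod squares: a ≡ 24882, b ≡ 39237. Check v ∈ {∞, 2, 3, 5, 11, 13, 29, 41}.
v=∞: 24882 > 0 and 39237 > 0  ⇒  (a,b)_∞ = +1.
v=41: a=41^2·(≡1), b=41^1·(≡13) mod 41; (1|41)=+1, (13|41)=-1; (−1)^{2·1·20}·(+1)^1·(-1)^2 = +1.
v=29: a=29^1·(≡21), b=29^1·(≡10) mod 29; (21|29)=-1, (10|29)=-1; (−1)^{1·1·14}·(-1)^1·(-1)^1 = +1.
v=2: v_2(a)=-7, v_2(b)=4; units ≡ 1, 5 (mod 8); ε·ε+αω+βω = 0·0+-7·1+4·0 ≡ 1  ⇒  (a,b)_2 = -1.
v=5: a=5^4·(≡3), b=5^2·(≡3) mod 5; (3|5)=-1, (3|5)=-1; (−1)^{4·2·2}·(-1)^2·(-1)^4 = +1.
v=13: a=13^1·(≡12), b=13^0·(≡12) mod 13; (12|13)=+1, (12|13)=+1; (−1)^{1·0·6}·(+1)^0·(+1)^1 = +1.
v=11: a=11^-3·(≡6), b=11^-3·(≡9) mod 11; (6|11)=-1, (9|11)=+1; (−1)^{-3·-3·5}·(-1)^-3·(+1)^-3 = +1.
v=3: a=3^7·(≡2), b=3^3·(≡2) mod 3; (2|3)=-1, (2|3)=-1; (−1)^{7·3·1}·(-1)^3·(-1)^7 = -1.
|Ram(24882, 39237)| = 2, even; anisotropic at {2, 3}.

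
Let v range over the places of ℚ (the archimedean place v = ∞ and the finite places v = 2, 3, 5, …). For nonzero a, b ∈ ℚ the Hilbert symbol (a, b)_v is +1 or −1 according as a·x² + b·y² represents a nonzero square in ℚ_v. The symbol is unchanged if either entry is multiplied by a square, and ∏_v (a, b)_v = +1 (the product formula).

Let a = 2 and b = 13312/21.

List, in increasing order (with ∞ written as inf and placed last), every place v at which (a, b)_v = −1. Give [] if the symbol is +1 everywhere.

Mod squares: a ≡ 2, b ≡ 273. Check v ∈ {∞, 2, 3, 7, 13}.
v=3: a=3^0·(≡2), b=3^-1·(≡1) mod 3; (2|3)=-1, (1|3)=+1; (−1)^{0·-1·1}·(-1)^-1·(+1)^0 = -1.
v=∞: 2 > 0 and 273 > 0  ⇒  (a,b)_∞ = +1.
v=13: a=13^0·(≡2), b=13^1·(≡11) mod 13; (2|13)=-1, (11|13)=-1; (−1)^{0·1·6}·(-1)^1·(-1)^0 = -1.
v=7: a=7^0·(≡2), b=7^-1·(≡4) mod 7; (2|7)=+1, (4|7)=+1; (−1)^{0·-1·3}·(+1)^-1·(+1)^0 = +1.
v=2: v_2(a)=1, v_2(b)=10; units ≡ 1, 1 (mod 8); ε·ε+αω+βω = 0·0+1·0+10·0 ≡ 0  ⇒  (a,b)_2 = +1.
(2, 273 / ℚ) ramifies at {3, 13}: a division algebra.

[3, 13]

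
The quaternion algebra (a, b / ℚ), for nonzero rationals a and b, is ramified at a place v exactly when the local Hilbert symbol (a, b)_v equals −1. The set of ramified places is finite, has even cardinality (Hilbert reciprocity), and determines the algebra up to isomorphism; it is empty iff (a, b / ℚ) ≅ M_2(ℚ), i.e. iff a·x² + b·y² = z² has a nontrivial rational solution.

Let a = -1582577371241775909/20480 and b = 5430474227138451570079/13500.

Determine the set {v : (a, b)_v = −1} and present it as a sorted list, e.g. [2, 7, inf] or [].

Mod squares: a ≡ -140505, b ≡ 8273265. Check v ∈ {∞, 2, 3, 5, 7, 11, 13, 17, 19, 29}.
v=11: a=11^2·(≡1), b=11^3·(≡5) mod 11; (1|11)=+1, (5|11)=+1; (−1)^{2·3·5}·(+1)^3·(+1)^2 = +1.
v=29: a=29^1·(≡18), b=29^1·(≡10) mod 29; (18|29)=-1, (10|29)=-1; (−1)^{1·1·14}·(-1)^1·(-1)^1 = +1.
v=∞: -140505 < 0 and 8273265 > 0  ⇒  (a,b)_∞ = +1.
v=2: v_2(a)=-12, v_2(b)=-2; units ≡ 7, 1 (mod 8); ε·ε+αω+βω = 1·0+-12·0+-2·0 ≡ 0  ⇒  (a,b)_2 = +1.
v=3: a=3^5·(≡1), b=3^-3·(≡2) mod 3; (1|3)=+1, (2|3)=-1; (−1)^{5·-3·1}·(+1)^-3·(-1)^5 = +1.
v=13: a=13^2·(≡3), b=13^3·(≡1) mod 13; (3|13)=+1, (1|13)=+1; (−1)^{2·3·6}·(+1)^3·(+1)^2 = +1.
v=7: a=7^6·(≡3), b=7^9·(≡2) mod 7; (3|7)=-1, (2|7)=+1; (−1)^{6·9·3}·(-1)^9·(+1)^6 = -1.
v=17: a=17^3·(≡10), b=17^4·(≡3) mod 17; (10|17)=-1, (3|17)=-1; (−1)^{3·4·8}·(-1)^4·(-1)^3 = -1.
v=5: a=5^-1·(≡1), b=5^-3·(≡3) mod 5; (1|5)=+1, (3|5)=-1; (−1)^{-1·-3·2}·(+1)^-3·(-1)^-1 = -1.
v=19: a=19^1·(≡2), b=19^1·(≡2) mod 19; (2|19)=-1, (2|19)=-1; (−1)^{1·1·9}·(-1)^1·(-1)^1 = -1.
(-140505, 8273265 / ℚ) ramifies at {5, 7, 17, 19}: a division algebra.

[5, 7, 17, 19]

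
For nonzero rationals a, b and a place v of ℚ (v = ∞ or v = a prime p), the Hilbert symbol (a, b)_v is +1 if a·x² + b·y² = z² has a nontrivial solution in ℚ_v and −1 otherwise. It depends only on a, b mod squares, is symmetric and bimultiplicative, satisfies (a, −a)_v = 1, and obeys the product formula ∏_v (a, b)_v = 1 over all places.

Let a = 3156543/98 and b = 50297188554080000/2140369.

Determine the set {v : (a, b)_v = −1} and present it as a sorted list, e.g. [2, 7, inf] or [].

[2, 3, 17, 23]

(a, b) ≡ (1326, 23) mod (ℚ^×)²; places V = {2, 3, 5, 7, 11, 13, 17, 19, 23, ∞}.
(a,b)_7: α=-2, u≡6; β=-2, v≡1 (mod 7); (6|7)=-1, (1|7)=+1; sign (−1)^0·-1^-2·+1^-2 = +1.
(a,b)_23: α=2, u≡17; β=5, v≡12 (mod 23); (17|23)=-1, (12|23)=+1; sign (−1)^0·-1^5·+1^2 = -1.
(a,b)_19: α=0, u≡18; β=-2, v≡16 (mod 19); (18|19)=-1, (16|19)=+1; sign (−1)^0·-1^-2·+1^0 = +1.
(a,b)_2: α=-1, β=8; u≡7, v≡7 (mod 8); ε(u)ε(v)=1·1, αω(v)=-1·0, βω(u)=8·0; sum ≡ 1  ⇒  -1.
(a,b)_11: α=0, u≡6; β=-2, v≡5 (mod 11); (6|11)=-1, (5|11)=+1; sign (−1)^0·-1^-2·+1^0 = +1.
(a,b)_17: α=1, u≡3; β=2, v≡11 (mod 17); (3|17)=-1, (11|17)=-1; sign (−1)^0·-1^2·-1^1 = -1.
(a,b)_13: α=1, u≡7; β=2, v≡3 (mod 13); (7|13)=-1, (3|13)=+1; sign (−1)^0·-1^2·+1^1 = +1.
(a,b)_∞: sgn(1326)=+, sgn(23)=+, so +1.
(a,b)_5: α=0, u≡1; β=4, v≡2 (mod 5); (1|5)=+1, (2|5)=-1; sign (−1)^0·+1^4·-1^0 = +1.
(a,b)_3: α=3, u≡1; β=0, v≡2 (mod 3); (1|3)=+1, (2|3)=-1; sign (−1)^0·+1^0·-1^3 = -1.
Ram(1326, 23) = {2, 3, 17, 23}; no ℚ_2-point on the conic.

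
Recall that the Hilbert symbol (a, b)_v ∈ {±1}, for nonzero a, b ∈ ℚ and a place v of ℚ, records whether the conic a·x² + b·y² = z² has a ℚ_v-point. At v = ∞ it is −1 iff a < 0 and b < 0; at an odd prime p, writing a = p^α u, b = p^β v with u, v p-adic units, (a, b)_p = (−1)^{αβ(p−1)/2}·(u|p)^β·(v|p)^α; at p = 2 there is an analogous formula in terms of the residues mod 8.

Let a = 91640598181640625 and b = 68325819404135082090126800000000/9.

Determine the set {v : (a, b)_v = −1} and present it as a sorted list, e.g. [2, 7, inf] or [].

(a, b) ≡ (165945, 20213) mod (ℚ^×)²; places V = {2, 3, 5, 13, 17, 23, 29, 37, 41, ∞}.
(a,b)_3: α=1, u≡1; β=-2, v≡2 (mod 3); (1|3)=+1, (2|3)=-1; sign (−1)^0·+1^-2·-1^1 = -1.
(a,b)_13: α=1, u≡3; β=4, v≡5 (mod 13); (3|13)=+1, (5|13)=-1; sign (−1)^0·+1^4·-1^1 = -1.
(a,b)_37: α=1, u≡18; β=2, v≡36 (mod 37); (18|37)=-1, (36|37)=+1; sign (−1)^0·-1^2·+1^1 = +1.
(a,b)_17: α=0, u≡9; β=3, v≡8 (mod 17); (9|17)=+1, (8|17)=+1; sign (−1)^0·+1^3·+1^0 = +1.
(a,b)_23: α=1, u≡9; β=2, v≡17 (mod 23); (9|23)=+1, (17|23)=-1; sign (−1)^0·+1^2·-1^1 = -1.
(a,b)_2: α=0, β=10; u≡1, v≡5 (mod 8); ε(u)ε(v)=0·0, αω(v)=0·1, βω(u)=10·0; sum ≡ 0  ⇒  +1.
(a,b)_5: α=9, u≡4; β=8, v≡2 (mod 5); (4|5)=+1, (2|5)=-1; sign (−1)^0·+1^8·-1^9 = -1.
(a,b)_41: α=2, u≡39; β=3, v≡2 (mod 41); (39|41)=+1, (2|41)=+1; sign (−1)^0·+1^3·+1^2 = +1.
(a,b)_29: α=2, u≡6; β=3, v≡28 (mod 29); (6|29)=+1, (28|29)=+1; sign (−1)^0·+1^3·+1^2 = +1.
(a,b)_∞: sgn(165945)=+, sgn(20213)=+, so +1.
Ram(165945, 20213) = {3, 5, 13, 23}; no ℚ_3-point on the conic.

[3, 5, 13, 23]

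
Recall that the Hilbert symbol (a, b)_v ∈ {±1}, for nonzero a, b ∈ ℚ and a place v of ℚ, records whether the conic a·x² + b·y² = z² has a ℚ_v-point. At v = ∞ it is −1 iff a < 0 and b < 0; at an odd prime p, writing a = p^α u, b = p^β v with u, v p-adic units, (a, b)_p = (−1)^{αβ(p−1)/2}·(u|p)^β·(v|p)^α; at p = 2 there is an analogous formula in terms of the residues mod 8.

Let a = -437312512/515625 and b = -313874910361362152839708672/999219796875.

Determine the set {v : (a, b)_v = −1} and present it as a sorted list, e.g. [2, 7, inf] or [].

[7, 11, 17, inf]

Mod squares: a ≡ -231, b ≡ -51051. Check v ∈ {∞, 2, 3, 5, 7, 11, 13, 17, 19}.
v=19: a=19^2·(≡16), b=19^-2·(≡15) mod 19; (16|19)=+1, (15|19)=-1; (−1)^{2·-2·9}·(+1)^-2·(-1)^2 = +1.
v=∞: -231 < 0 and -51051 < 0  ⇒  (a,b)_∞ = -1.
v=13: a=13^2·(≡9), b=13^7·(≡4) mod 13; (9|13)=+1, (4|13)=+1; (−1)^{2·7·6}·(+1)^7·(+1)^2 = +1.
v=7: a=7^1·(≡4), b=7^7·(≡1) mod 7; (4|7)=+1, (1|7)=+1; (−1)^{1·7·3}·(+1)^7·(+1)^1 = -1.
v=11: a=11^-1·(≡3), b=11^3·(≡1) mod 11; (3|11)=+1, (1|11)=+1; (−1)^{-1·3·5}·(+1)^3·(+1)^-1 = -1.
v=3: a=3^-1·(≡1), b=3^-11·(≡2) mod 3; (1|3)=+1, (2|3)=-1; (−1)^{-1·-11·1}·(+1)^-11·(-1)^-1 = +1.
v=5: a=5^-6·(≡1), b=5^-6·(≡4) mod 5; (1|5)=+1, (4|5)=+1; (−1)^{-6·-6·2}·(+1)^-6·(+1)^-6 = +1.
v=17: a=17^0·(≡12), b=17^1·(≡14) mod 17; (12|17)=-1, (14|17)=-1; (−1)^{0·1·8}·(-1)^1·(-1)^0 = -1.
v=2: v_2(a)=10, v_2(b)=28; units ≡ 1, 5 (mod 8); ε·ε+αω+βω = 0·0+10·1+28·0 ≡ 0  ⇒  (a,b)_2 = +1.
|Ram(-231, -51051)| = 4, even; anisotropic at {7, 11, 17, ∞}.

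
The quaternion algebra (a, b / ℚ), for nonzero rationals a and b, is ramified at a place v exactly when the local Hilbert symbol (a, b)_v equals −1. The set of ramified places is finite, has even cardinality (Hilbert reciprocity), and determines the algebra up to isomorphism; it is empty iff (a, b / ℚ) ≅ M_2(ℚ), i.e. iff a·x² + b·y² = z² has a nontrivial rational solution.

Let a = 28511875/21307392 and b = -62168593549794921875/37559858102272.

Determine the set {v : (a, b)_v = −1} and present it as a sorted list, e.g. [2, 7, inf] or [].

[7, 23]

Mod squares: a ≡ 38, b ≡ -67298. Check v ∈ {∞, 2, 3, 5, 7, 11, 17, 19, 23, 29}.
v=19: a=19^1·(≡15), b=19^3·(≡16) mod 19; (15|19)=-1, (16|19)=+1; (−1)^{1·3·9}·(-1)^3·(+1)^1 = +1.
v=23: a=23^0·(≡5), b=23^1·(≡13) mod 23; (5|23)=-1, (13|23)=+1; (−1)^{0·1·11}·(-1)^1·(+1)^0 = -1.
v=17: a=17^-2·(≡15), b=17^0·(≡14) mod 17; (15|17)=+1, (14|17)=-1; (−1)^{-2·0·8}·(+1)^0·(-1)^-2 = +1.
v=5: a=5^4·(≡2), b=5^10·(≡3) mod 5; (2|5)=-1, (3|5)=-1; (−1)^{4·10·2}·(-1)^10·(-1)^4 = +1.
v=∞: 38 > 0 and -67298 < 0  ⇒  (a,b)_∞ = +1.
v=2: v_2(a)=-13, v_2(b)=-25; units ≡ 3, 7 (mod 8); ε·ε+αω+βω = 1·1+-13·0+-25·1 ≡ 0  ⇒  (a,b)_2 = +1.
v=3: a=3^-2·(≡2), b=3^0·(≡1) mod 3; (2|3)=-1, (1|3)=+1; (−1)^{-2·0·1}·(-1)^0·(+1)^-2 = +1.
v=29: a=29^0·(≡20), b=29^-2·(≡19) mod 29; (20|29)=+1, (19|29)=-1; (−1)^{0·-2·14}·(+1)^-2·(-1)^0 = +1.
v=7: a=7^4·(≡3), b=7^9·(≡2) mod 7; (3|7)=-1, (2|7)=+1; (−1)^{4·9·3}·(-1)^9·(+1)^4 = -1.
v=11: a=11^0·(≡1), b=11^-3·(≡3) mod 11; (1|11)=+1, (3|11)=+1; (−1)^{0·-3·5}·(+1)^-3·(+1)^0 = +1.
|Ram(38, -67298)| = 2, even; anisotropic at {7, 23}.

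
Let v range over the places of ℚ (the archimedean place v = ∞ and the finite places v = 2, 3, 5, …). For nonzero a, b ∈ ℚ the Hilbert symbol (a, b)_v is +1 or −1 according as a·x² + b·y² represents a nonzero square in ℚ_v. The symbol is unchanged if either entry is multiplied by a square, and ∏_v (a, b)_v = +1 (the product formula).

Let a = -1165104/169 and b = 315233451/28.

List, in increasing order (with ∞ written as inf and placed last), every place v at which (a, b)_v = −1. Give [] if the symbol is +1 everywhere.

[13, 29]

Mod squares: a ≡ -899, b ≡ 3026933. Check v ∈ {∞, 2, 3, 7, 13, 29, 31, 37}.
v=13: a=13^-2·(≡8), b=13^1·(≡11) mod 13; (8|13)=-1, (11|13)=-1; (−1)^{-2·1·6}·(-1)^1·(-1)^-2 = -1.
v=3: a=3^4·(≡1), b=3^6·(≡2) mod 3; (1|3)=+1, (2|3)=-1; (−1)^{4·6·1}·(+1)^6·(-1)^4 = +1.
v=∞: -899 < 0 and 3026933 > 0  ⇒  (a,b)_∞ = +1.
v=7: a=7^0·(≡4), b=7^-1·(≡2) mod 7; (4|7)=+1, (2|7)=+1; (−1)^{0·-1·3}·(+1)^-1·(+1)^0 = +1.
v=37: a=37^0·(≡3), b=37^1·(≡35) mod 37; (3|37)=+1, (35|37)=-1; (−1)^{0·1·18}·(+1)^1·(-1)^0 = +1.
v=29: a=29^1·(≡8), b=29^1·(≡9) mod 29; (8|29)=-1, (9|29)=+1; (−1)^{1·1·14}·(-1)^1·(+1)^1 = -1.
v=2: v_2(a)=4, v_2(b)=-2; units ≡ 5, 5 (mod 8); ε·ε+αω+βω = 0·0+4·1+-2·1 ≡ 0  ⇒  (a,b)_2 = +1.
v=31: a=31^1·(≡8), b=31^1·(≡26) mod 31; (8|31)=+1, (26|31)=-1; (−1)^{1·1·15}·(+1)^1·(-1)^1 = +1.
|Ram(-899, 3026933)| = 2, even; anisotropic at {13, 29}.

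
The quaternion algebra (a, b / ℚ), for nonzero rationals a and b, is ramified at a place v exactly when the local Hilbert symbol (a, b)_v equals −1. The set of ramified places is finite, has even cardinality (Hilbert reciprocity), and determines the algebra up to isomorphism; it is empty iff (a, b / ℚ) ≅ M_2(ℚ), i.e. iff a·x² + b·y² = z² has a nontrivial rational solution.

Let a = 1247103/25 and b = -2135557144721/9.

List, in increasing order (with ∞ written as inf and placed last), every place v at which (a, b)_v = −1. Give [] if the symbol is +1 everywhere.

[2, 11]

Mod squares: a ≡ 138567, b ≡ -1001. Check v ∈ {∞, 2, 3, 5, 7, 11, 13, 17, 19}.
v=11: a=11^1·(≡6), b=11^3·(≡8) mod 11; (6|11)=-1, (8|11)=-1; (−1)^{1·3·5}·(-1)^3·(-1)^1 = -1.
v=3: a=3^3·(≡1), b=3^-2·(≡1) mod 3; (1|3)=+1, (1|3)=+1; (−1)^{3·-2·1}·(+1)^-2·(+1)^3 = +1.
v=19: a=19^1·(≡5), b=19^2·(≡7) mod 19; (5|19)=+1, (7|19)=+1; (−1)^{1·2·9}·(+1)^2·(+1)^1 = +1.
v=13: a=13^1·(≡9), b=13^3·(≡9) mod 13; (9|13)=+1, (9|13)=+1; (−1)^{1·3·6}·(+1)^3·(+1)^1 = +1.
v=17: a=17^1·(≡9), b=17^2·(≡2) mod 17; (9|17)=+1, (2|17)=+1; (−1)^{1·2·8}·(+1)^2·(+1)^1 = +1.
v=2: v_2(a)=0, v_2(b)=0; units ≡ 7, 7 (mod 8); ε·ε+αω+βω = 1·1+0·0+0·0 ≡ 1  ⇒  (a,b)_2 = -1.
v=∞: 138567 > 0 and -1001 < 0  ⇒  (a,b)_∞ = +1.
v=7: a=7^0·(≡1), b=7^1·(≡4) mod 7; (1|7)=+1, (4|7)=+1; (−1)^{0·1·3}·(+1)^1·(+1)^0 = +1.
v=5: a=5^-2·(≡3), b=5^0·(≡1) mod 5; (3|5)=-1, (1|5)=+1; (−1)^{-2·0·2}·(-1)^0·(+1)^-2 = +1.
|Ram(138567, -1001)| = 2, even; anisotropic at {2, 11}.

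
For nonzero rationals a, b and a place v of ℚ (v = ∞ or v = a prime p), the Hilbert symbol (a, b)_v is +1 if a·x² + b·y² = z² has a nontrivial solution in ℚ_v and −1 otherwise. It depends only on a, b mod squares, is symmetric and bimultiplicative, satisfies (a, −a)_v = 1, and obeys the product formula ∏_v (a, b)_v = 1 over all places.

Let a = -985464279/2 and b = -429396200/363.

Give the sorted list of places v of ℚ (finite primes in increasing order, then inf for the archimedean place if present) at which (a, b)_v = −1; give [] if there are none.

Mod squares: a ≡ -2622, b ≡ -44574. Check v ∈ {∞, 2, 3, 5, 11, 17, 19, 23}.
v=∞: -2622 < 0 and -44574 < 0  ⇒  (a,b)_∞ = -1.
v=3: a=3^3·(≡2), b=3^-1·(≡1) mod 3; (2|3)=-1, (1|3)=+1; (−1)^{3·-1·1}·(-1)^-1·(+1)^3 = +1.
v=11: a=11^0·(≡7), b=11^-2·(≡3) mod 11; (7|11)=-1, (3|11)=+1; (−1)^{0·-2·5}·(-1)^-2·(+1)^0 = +1.
v=23: a=23^1·(≡18), b=23^1·(≡14) mod 23; (18|23)=+1, (14|23)=-1; (−1)^{1·1·11}·(+1)^1·(-1)^1 = +1.
v=5: a=5^0·(≡3), b=5^2·(≡4) mod 5; (3|5)=-1, (4|5)=+1; (−1)^{0·2·2}·(-1)^2·(+1)^0 = +1.
v=19: a=19^1·(≡10), b=19^1·(≡8) mod 19; (10|19)=-1, (8|19)=-1; (−1)^{1·1·9}·(-1)^1·(-1)^1 = -1.
v=2: v_2(a)=-1, v_2(b)=3; units ≡ 1, 1 (mod 8); ε·ε+αω+βω = 0·0+-1·0+3·0 ≡ 0  ⇒  (a,b)_2 = +1.
v=17: a=17^4·(≡8), b=17^3·(≡8) mod 17; (8|17)=+1, (8|17)=+1; (−1)^{4·3·8}·(+1)^3·(+1)^4 = +1.
Ram(-2622, -44574) = {19, ∞}; no ℚ_19-point on the conic.

[19, inf]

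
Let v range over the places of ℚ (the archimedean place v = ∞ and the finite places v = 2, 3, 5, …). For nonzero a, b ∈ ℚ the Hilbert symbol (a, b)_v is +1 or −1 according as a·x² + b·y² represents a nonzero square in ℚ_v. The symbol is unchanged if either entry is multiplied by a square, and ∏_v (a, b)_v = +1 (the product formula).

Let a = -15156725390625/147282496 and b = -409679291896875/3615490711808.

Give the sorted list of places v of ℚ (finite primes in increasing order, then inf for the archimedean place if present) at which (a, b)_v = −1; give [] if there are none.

[3, 5, 7, inf]

(a, b) ≡ (-273, -595) mod (ℚ^×)²; places V = {2, 3, 5, 7, 11, 13, 17, 19, 29, 37, 41, ∞}.
(a,b)_5: α=8, u≡3; β=5, v≡1 (mod 5); (3|5)=-1, (1|5)=+1; sign (−1)^0·-1^5·+1^8 = -1.
(a,b)_11: α=0, u≡8; β=4, v≡2 (mod 11); (8|11)=-1, (2|11)=-1; sign (−1)^0·-1^4·-1^0 = +1.
(a,b)_7: α=1, u≡3; β=1, v≡6 (mod 7); (3|7)=-1, (6|7)=-1; sign (−1)^1·-1^1·-1^1 = -1.
(a,b)_∞: sgn(-273)=−, sgn(-595)=−, so -1.
(a,b)_17: α=0, u≡15; β=-1, v≡16 (mod 17); (15|17)=+1, (16|17)=+1; sign (−1)^0·+1^-1·+1^0 = +1.
(a,b)_41: α=-2, u≡26; β=-2, v≡25 (mod 41); (26|41)=-1, (25|41)=+1; sign (−1)^0·-1^-2·+1^-2 = +1.
(a,b)_3: α=1, u≡2; β=2, v≡2 (mod 3); (2|3)=-1, (2|3)=-1; sign (−1)^0·-1^2·-1^1 = -1.
(a,b)_2: α=-6, β=-8; u≡7, v≡5 (mod 8); ε(u)ε(v)=1·0, αω(v)=-6·1, βω(u)=-8·0; sum ≡ 0  ⇒  +1.
(a,b)_13: α=3, u≡11; β=2, v≡10 (mod 13); (11|13)=-1, (10|13)=+1; sign (−1)^0·-1^2·+1^3 = +1.
(a,b)_37: α=-2, u≡2; β=-2, v≡10 (mod 37); (2|37)=-1, (10|37)=+1; sign (−1)^0·-1^-2·+1^-2 = +1.
(a,b)_19: α=0, u≡15; β=-2, v≡14 (mod 19); (15|19)=-1, (14|19)=-1; sign (−1)^0·-1^-2·-1^0 = +1.
(a,b)_29: α=2, u≡18; β=2, v≡26 (mod 29); (18|29)=-1, (26|29)=-1; sign (−1)^0·-1^2·-1^2 = +1.
|Ram(-273, -595)| = 4, even; anisotropic at {3, 5, 7, ∞}.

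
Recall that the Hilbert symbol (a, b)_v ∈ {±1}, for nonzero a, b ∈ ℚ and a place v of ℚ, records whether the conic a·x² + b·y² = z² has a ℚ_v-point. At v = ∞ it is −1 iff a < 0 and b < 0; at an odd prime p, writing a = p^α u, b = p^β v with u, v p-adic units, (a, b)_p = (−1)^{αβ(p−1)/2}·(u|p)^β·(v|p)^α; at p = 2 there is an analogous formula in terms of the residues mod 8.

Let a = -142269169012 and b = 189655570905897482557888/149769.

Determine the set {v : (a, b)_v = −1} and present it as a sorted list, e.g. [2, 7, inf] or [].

(a, b) ≡ (-39997, 943) mod (ℚ^×)²; places V = {2, 3, 23, 37, 41, 43, 47, ∞}.
(a,b)_23: α=3, u≡3; β=5, v≡3 (mod 23); (3|23)=+1, (3|23)=+1; sign (−1)^1·+1^5·+1^3 = -1.
(a,b)_47: α=1, u≡8; β=4, v≡2 (mod 47); (8|47)=+1, (2|47)=+1; sign (−1)^0·+1^4·+1^1 = +1.
(a,b)_37: α=1, u≡29; β=2, v≡20 (mod 37); (29|37)=-1, (20|37)=-1; sign (−1)^0·-1^2·-1^1 = -1.
(a,b)_2: α=2, β=6; u≡3, v≡7 (mod 8); ε(u)ε(v)=1·1, αω(v)=2·0, βω(u)=6·1; sum ≡ 1  ⇒  -1.
(a,b)_3: α=0, u≡2; β=-4, v≡1 (mod 3); (2|3)=-1, (1|3)=+1; sign (−1)^0·-1^-4·+1^0 = +1.
(a,b)_41: α=2, u≡24; β=3, v≡4 (mod 41); (24|41)=-1, (4|41)=+1; sign (−1)^0·-1^3·+1^2 = -1.
(a,b)_∞: sgn(-39997)=−, sgn(943)=+, so +1.
(a,b)_43: α=0, u≡6; β=-2, v≡16 (mod 43); (6|43)=+1, (16|43)=+1; sign (−1)^0·+1^-2·+1^0 = +1.
|Ram(-39997, 943)| = 4, even; anisotropic at {2, 23, 37, 41}.

[2, 23, 37, 41]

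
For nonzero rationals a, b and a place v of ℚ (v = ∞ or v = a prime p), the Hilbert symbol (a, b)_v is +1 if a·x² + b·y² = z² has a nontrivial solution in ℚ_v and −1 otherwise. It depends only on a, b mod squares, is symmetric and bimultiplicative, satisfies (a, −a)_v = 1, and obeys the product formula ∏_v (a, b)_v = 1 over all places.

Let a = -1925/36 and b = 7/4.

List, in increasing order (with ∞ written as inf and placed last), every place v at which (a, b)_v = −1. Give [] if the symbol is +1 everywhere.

[2, 11]

(a, b) ≡ (-77, 7) mod (ℚ^×)²; places V = {2, 3, 5, 7, 11, ∞}.
(a,b)_11: α=1, u≡4; β=0, v≡10 (mod 11); (4|11)=+1, (10|11)=-1; sign (−1)^0·+1^0·-1^1 = -1.
(a,b)_5: α=2, u≡3; β=0, v≡3 (mod 5); (3|5)=-1, (3|5)=-1; sign (−1)^0·-1^0·-1^2 = +1.
(a,b)_2: α=-2, β=-2; u≡3, v≡7 (mod 8); ε(u)ε(v)=1·1, αω(v)=-2·0, βω(u)=-2·1; sum ≡ 1  ⇒  -1.
(a,b)_7: α=1, u≡5; β=1, v≡2 (mod 7); (5|7)=-1, (2|7)=+1; sign (−1)^1·-1^1·+1^1 = +1.
(a,b)_3: α=-2, u≡1; β=0, v≡1 (mod 3); (1|3)=+1, (1|3)=+1; sign (−1)^0·+1^0·+1^-2 = +1.
(a,b)_∞: sgn(-77)=−, sgn(7)=+, so +1.
Ram(-77, 7) = {2, 11}; no ℚ_2-point on the conic.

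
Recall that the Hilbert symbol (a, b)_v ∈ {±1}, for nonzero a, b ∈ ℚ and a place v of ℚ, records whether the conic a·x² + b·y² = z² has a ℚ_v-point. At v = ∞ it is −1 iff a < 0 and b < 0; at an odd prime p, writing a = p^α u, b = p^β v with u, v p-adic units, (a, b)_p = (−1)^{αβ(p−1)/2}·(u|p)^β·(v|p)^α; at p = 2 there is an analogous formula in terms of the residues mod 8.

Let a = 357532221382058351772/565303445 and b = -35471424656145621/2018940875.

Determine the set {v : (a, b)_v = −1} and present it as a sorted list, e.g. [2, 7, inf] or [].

[3, 17]

(a, b) ≡ (3315, -25935) mod (ℚ^×)²; places V = {2, 3, 5, 7, 11, 13, 17, 19, 23, 29, 31, 41, ∞}.
(a,b)_2: α=2, β=0; u≡3, v≡1 (mod 8); ε(u)ε(v)=1·0, αω(v)=2·0, βω(u)=0·1; sum ≡ 0  ⇒  +1.
(a,b)_41: α=2, u≡12; β=2, v≡36 (mod 41); (12|41)=-1, (36|41)=+1; sign (−1)^0·-1^2·+1^2 = +1.
(a,b)_17: α=1, u≡4; β=0, v≡12 (mod 17); (4|17)=+1, (12|17)=-1; sign (−1)^0·+1^0·-1^1 = -1.
(a,b)_23: α=4, u≡4; β=4, v≡2 (mod 23); (4|23)=+1, (2|23)=+1; sign (−1)^0·+1^4·+1^4 = +1.
(a,b)_5: α=-1, u≡3; β=-3, v≡2 (mod 5); (3|5)=-1, (2|5)=-1; sign (−1)^0·-1^-3·-1^-1 = +1.
(a,b)_19: α=2, u≡4; β=1, v≡15 (mod 19); (4|19)=+1, (15|19)=-1; sign (−1)^0·+1^1·-1^2 = +1.
(a,b)_11: α=2, u≡3; β=2, v≡3 (mod 11); (3|11)=+1, (3|11)=+1; sign (−1)^0·+1^2·+1^2 = +1.
(a,b)_7: α=-6, u≡1; β=-5, v≡5 (mod 7); (1|7)=+1, (5|7)=-1; sign (−1)^0·+1^-5·-1^-6 = +1.
(a,b)_13: α=1, u≡2; β=1, v≡8 (mod 13); (2|13)=-1, (8|13)=-1; sign (−1)^0·-1^1·-1^1 = +1.
(a,b)_31: α=-2, u≡22; β=-2, v≡3 (mod 31); (22|31)=-1, (3|31)=-1; sign (−1)^0·-1^-2·-1^-2 = +1.
(a,b)_3: α=9, u≡1; β=1, v≡1 (mod 3); (1|3)=+1, (1|3)=+1; sign (−1)^1·+1^1·+1^9 = -1.
(a,b)_29: α=0, u≡7; β=2, v≡6 (mod 29); (7|29)=+1, (6|29)=+1; sign (−1)^0·+1^2·+1^0 = +1.
(a,b)_∞: sgn(3315)=+, sgn(-25935)=−, so +1.
(3315, -25935 / ℚ) ramifies at {3, 17}: a division algebra.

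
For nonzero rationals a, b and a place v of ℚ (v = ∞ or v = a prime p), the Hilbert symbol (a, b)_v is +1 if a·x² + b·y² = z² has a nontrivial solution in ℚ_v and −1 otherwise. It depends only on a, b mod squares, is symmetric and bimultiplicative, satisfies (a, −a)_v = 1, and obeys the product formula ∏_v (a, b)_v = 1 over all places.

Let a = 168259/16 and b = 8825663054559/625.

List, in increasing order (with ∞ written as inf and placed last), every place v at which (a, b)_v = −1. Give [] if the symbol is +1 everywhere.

[2, 13]

Mod squares: a ≡ 91, b ≡ 39. Check v ∈ {∞, 2, 3, 5, 7, 13, 23, 37, 43}.
v=43: a=43^2·(≡3), b=43^2·(≡3) mod 43; (3|43)=-1, (3|43)=-1; (−1)^{2·2·21}·(-1)^2·(-1)^2 = +1.
v=∞: 91 > 0 and 39 > 0  ⇒  (a,b)_∞ = +1.
v=2: v_2(a)=-4, v_2(b)=0; units ≡ 3, 7 (mod 8); ε·ε+αω+βω = 1·1+-4·0+0·1 ≡ 1  ⇒  (a,b)_2 = -1.
v=37: a=37^0·(≡29), b=37^2·(≡23) mod 37; (29|37)=-1, (23|37)=-1; (−1)^{0·2·18}·(-1)^2·(-1)^0 = +1.
v=5: a=5^0·(≡4), b=5^-4·(≡4) mod 5; (4|5)=+1, (4|5)=+1; (−1)^{0·-4·2}·(+1)^-4·(+1)^0 = +1.
v=7: a=7^1·(≡3), b=7^0·(≡4) mod 7; (3|7)=-1, (4|7)=+1; (−1)^{1·0·3}·(-1)^0·(+1)^1 = +1.
v=3: a=3^0·(≡1), b=3^1·(≡1) mod 3; (1|3)=+1, (1|3)=+1; (−1)^{0·1·1}·(+1)^1·(+1)^0 = +1.
v=23: a=23^0·(≡21), b=23^2·(≡6) mod 23; (21|23)=-1, (6|23)=+1; (−1)^{0·2·11}·(-1)^2·(+1)^0 = +1.
v=13: a=13^1·(≡7), b=13^3·(≡12) mod 13; (7|13)=-1, (12|13)=+1; (−1)^{1·3·6}·(-1)^3·(+1)^1 = -1.
(91, 39 / ℚ) ramifies at {2, 13}: a division algebra.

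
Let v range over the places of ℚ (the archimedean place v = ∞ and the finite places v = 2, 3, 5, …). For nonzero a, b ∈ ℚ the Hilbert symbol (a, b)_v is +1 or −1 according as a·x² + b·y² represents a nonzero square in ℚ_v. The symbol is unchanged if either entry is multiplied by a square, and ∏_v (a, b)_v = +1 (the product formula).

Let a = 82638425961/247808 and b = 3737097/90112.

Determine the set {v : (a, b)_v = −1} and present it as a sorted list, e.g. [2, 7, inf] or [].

[2, 3, 11, 13]

(a, b) ≡ (2, 6006) mod (ℚ^×)²; places V = {2, 3, 7, 11, 13, ∞}.
(a,b)_∞: sgn(2)=+, sgn(6006)=+, so +1.
(a,b)_11: α=-2, u≡7; β=-1, v≡7 (mod 11); (7|11)=-1, (7|11)=-1; sign (−1)^0·-1^-1·-1^-2 = -1.
(a,b)_3: α=10, u≡2; β=5, v≡1 (mod 3); (2|3)=-1, (1|3)=+1; sign (−1)^0·-1^5·+1^10 = -1.
(a,b)_13: α=4, u≡2; β=3, v≡7 (mod 13); (2|13)=-1, (7|13)=-1; sign (−1)^0·-1^3·-1^4 = -1.
(a,b)_2: α=-11, β=-13; u≡1, v≡3 (mod 8); ε(u)ε(v)=0·1, αω(v)=-11·1, βω(u)=-13·0; sum ≡ 1  ⇒  -1.
(a,b)_7: α=2, u≡4; β=1, v≡2 (mod 7); (4|7)=+1, (2|7)=+1; sign (−1)^0·+1^1·+1^2 = +1.
Ram(2, 6006) = {2, 3, 11, 13}; no ℚ_2-point on the conic.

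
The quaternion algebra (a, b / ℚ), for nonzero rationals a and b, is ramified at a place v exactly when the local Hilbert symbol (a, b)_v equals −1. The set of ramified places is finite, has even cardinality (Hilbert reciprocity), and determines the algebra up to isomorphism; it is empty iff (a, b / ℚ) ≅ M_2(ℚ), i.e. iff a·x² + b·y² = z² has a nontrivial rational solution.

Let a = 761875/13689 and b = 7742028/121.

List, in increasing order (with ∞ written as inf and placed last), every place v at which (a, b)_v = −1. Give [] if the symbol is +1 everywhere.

[2, 23, 37, 47]

(a, b) ≡ (1219, 1935507) mod (ℚ^×)²; places V = {2, 3, 5, 7, 11, 13, 23, 37, 47, 53, ∞}.
(a,b)_∞: sgn(1219)=+, sgn(1935507)=+, so +1.
(a,b)_11: α=0, u≡3; β=-2, v≡8 (mod 11); (3|11)=+1, (8|11)=-1; sign (−1)^0·+1^-2·-1^0 = +1.
(a,b)_53: α=1, u≡22; β=1, v≡50 (mod 53); (22|53)=-1, (50|53)=-1; sign (−1)^0·-1^1·-1^1 = +1.
(a,b)_37: α=0, u≡29; β=1, v≡12 (mod 37); (29|37)=-1, (12|37)=+1; sign (−1)^0·-1^1·+1^0 = -1.
(a,b)_2: α=0, β=2; u≡3, v≡3 (mod 8); ε(u)ε(v)=1·1, αω(v)=0·1, βω(u)=2·1; sum ≡ 1  ⇒  -1.
(a,b)_47: α=0, u≡20; β=1, v≡17 (mod 47); (20|47)=-1, (17|47)=+1; sign (−1)^0·-1^1·+1^0 = -1.
(a,b)_23: α=1, u≡7; β=0, v≡15 (mod 23); (7|23)=-1, (15|23)=-1; sign (−1)^0·-1^0·-1^1 = -1.
(a,b)_13: α=-2, u≡12; β=0, v≡2 (mod 13); (12|13)=+1, (2|13)=-1; sign (−1)^0·+1^0·-1^-2 = +1.
(a,b)_5: α=4, u≡1; β=0, v≡3 (mod 5); (1|5)=+1, (3|5)=-1; sign (−1)^0·+1^0·-1^4 = +1.
(a,b)_7: α=0, u≡4; β=1, v≡2 (mod 7); (4|7)=+1, (2|7)=+1; sign (−1)^0·+1^1·+1^0 = +1.
(a,b)_3: α=-4, u≡1; β=1, v≡1 (mod 3); (1|3)=+1, (1|3)=+1; sign (−1)^0·+1^1·+1^-4 = +1.
(1219, 1935507 / ℚ) ramifies at {2, 23, 37, 47}: a division algebra.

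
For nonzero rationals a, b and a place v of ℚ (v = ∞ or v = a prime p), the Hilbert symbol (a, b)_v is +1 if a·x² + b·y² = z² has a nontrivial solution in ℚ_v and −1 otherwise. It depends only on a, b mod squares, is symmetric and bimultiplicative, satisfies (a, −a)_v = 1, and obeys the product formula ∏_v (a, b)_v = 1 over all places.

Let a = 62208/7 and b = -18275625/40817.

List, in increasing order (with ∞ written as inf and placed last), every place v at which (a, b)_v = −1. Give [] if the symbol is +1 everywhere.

[]

(a, b) ≡ (21, -17) mod (ℚ^×)²; places V = {2, 3, 5, 7, 17, 19, ∞}.
(a,b)_∞: sgn(21)=+, sgn(-17)=−, so +1.
(a,b)_17: α=0, u≡8; β=-1, v≡1 (mod 17); (8|17)=+1, (1|17)=+1; sign (−1)^0·+1^-1·+1^0 = +1.
(a,b)_3: α=5, u≡1; β=4, v≡1 (mod 3); (1|3)=+1, (1|3)=+1; sign (−1)^0·+1^4·+1^5 = +1.
(a,b)_5: α=0, u≡4; β=4, v≡2 (mod 5); (4|5)=+1, (2|5)=-1; sign (−1)^0·+1^4·-1^0 = +1.
(a,b)_2: α=8, β=0; u≡5, v≡7 (mod 8); ε(u)ε(v)=0·1, αω(v)=8·0, βω(u)=0·1; sum ≡ 0  ⇒  +1.
(a,b)_19: α=0, u≡3; β=2, v≡2 (mod 19); (3|19)=-1, (2|19)=-1; sign (−1)^0·-1^2·-1^0 = +1.
(a,b)_7: α=-1, u≡6; β=-4, v≡1 (mod 7); (6|7)=-1, (1|7)=+1; sign (−1)^0·-1^-4·+1^-1 = +1.
Ram(a, b) = ∅: the form 21·x² + -17·y² − z² is isotropic over every ℚ_v, so by Hasse–Minkowski it is isotropic over ℚ.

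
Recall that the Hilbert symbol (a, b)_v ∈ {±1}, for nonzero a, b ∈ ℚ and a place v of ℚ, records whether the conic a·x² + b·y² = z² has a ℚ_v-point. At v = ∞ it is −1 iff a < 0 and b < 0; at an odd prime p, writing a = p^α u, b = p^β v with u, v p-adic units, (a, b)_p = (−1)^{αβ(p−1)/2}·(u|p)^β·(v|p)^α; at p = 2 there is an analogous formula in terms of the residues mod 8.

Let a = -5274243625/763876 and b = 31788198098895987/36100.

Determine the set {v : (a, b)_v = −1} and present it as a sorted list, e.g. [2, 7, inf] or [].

Mod squares: a ≡ -3145, b ≡ 1643. Check v ∈ {∞, 2, 3, 5, 7, 17, 19, 23, 31, 37, 53}.
v=5: a=5^3·(≡1), b=5^-2·(≡3) mod 5; (1|5)=+1, (3|5)=-1; (−1)^{3·-2·2}·(+1)^-2·(-1)^3 = -1.
v=53: a=53^0·(≡19), b=53^1·(≡45) mod 53; (19|53)=-1, (45|53)=-1; (−1)^{0·1·26}·(-1)^1·(-1)^0 = -1.
v=∞: -3145 < 0 and 1643 > 0  ⇒  (a,b)_∞ = +1.
v=3: a=3^0·(≡2), b=3^6·(≡2) mod 3; (2|3)=-1, (2|3)=-1; (−1)^{0·6·1}·(-1)^6·(-1)^0 = +1.
v=17: a=17^1·(≡8), b=17^2·(≡5) mod 17; (8|17)=+1, (5|17)=-1; (−1)^{1·2·8}·(+1)^2·(-1)^1 = -1.
v=19: a=19^-2·(≡17), b=19^-2·(≡11) mod 19; (17|19)=+1, (11|19)=+1; (−1)^{-2·-2·9}·(+1)^-2·(+1)^-2 = +1.
v=2: v_2(a)=-2, v_2(b)=-2; units ≡ 7, 3 (mod 8); ε·ε+αω+βω = 1·1+-2·1+-2·0 ≡ 1  ⇒  (a,b)_2 = -1.
v=23: a=23^-2·(≡1), b=23^0·(≡5) mod 23; (1|23)=+1, (5|23)=-1; (−1)^{-2·0·11}·(+1)^0·(-1)^-2 = +1.
v=7: a=7^2·(≡3), b=7^2·(≡6) mod 7; (3|7)=-1, (6|7)=-1; (−1)^{2·2·3}·(-1)^2·(-1)^2 = +1.
v=37: a=37^3·(≡33), b=37^4·(≡29) mod 37; (33|37)=+1, (29|37)=-1; (−1)^{3·4·18}·(+1)^4·(-1)^3 = -1.
v=31: a=31^0·(≡24), b=31^1·(≡17) mod 31; (24|31)=-1, (17|31)=-1; (−1)^{0·1·15}·(-1)^1·(-1)^0 = -1.
Ram(-3145, 1643) = {2, 5, 17, 31, 37, 53}; no ℚ_2-point on the conic.

[2, 5, 17, 31, 37, 53]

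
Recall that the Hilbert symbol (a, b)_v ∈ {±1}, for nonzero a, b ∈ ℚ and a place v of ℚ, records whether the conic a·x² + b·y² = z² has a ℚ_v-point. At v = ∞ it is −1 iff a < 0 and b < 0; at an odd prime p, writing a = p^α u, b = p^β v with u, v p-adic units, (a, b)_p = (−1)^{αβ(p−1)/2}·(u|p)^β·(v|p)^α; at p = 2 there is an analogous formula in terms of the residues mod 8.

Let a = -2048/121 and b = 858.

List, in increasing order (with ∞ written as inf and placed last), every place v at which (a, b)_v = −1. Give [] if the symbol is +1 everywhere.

[2, 13]

(a, b) ≡ (-2, 858) mod (ℚ^×)²; places V = {2, 3, 11, 13, ∞}.
(a,b)_2: α=11, β=1; u≡7, v≡5 (mod 8); ε(u)ε(v)=1·0, αω(v)=11·1, βω(u)=1·0; sum ≡ 1  ⇒  -1.
(a,b)_11: α=-2, u≡9; β=1, v≡1 (mod 11); (9|11)=+1, (1|11)=+1; sign (−1)^0·+1^1·+1^-2 = +1.
(a,b)_13: α=0, u≡8; β=1, v≡1 (mod 13); (8|13)=-1, (1|13)=+1; sign (−1)^0·-1^1·+1^0 = -1.
(a,b)_3: α=0, u≡1; β=1, v≡1 (mod 3); (1|3)=+1, (1|3)=+1; sign (−1)^0·+1^1·+1^0 = +1.
(a,b)_∞: sgn(-2)=−, sgn(858)=+, so +1.
Ram(-2, 858) = {2, 13}; no ℚ_2-point on the conic.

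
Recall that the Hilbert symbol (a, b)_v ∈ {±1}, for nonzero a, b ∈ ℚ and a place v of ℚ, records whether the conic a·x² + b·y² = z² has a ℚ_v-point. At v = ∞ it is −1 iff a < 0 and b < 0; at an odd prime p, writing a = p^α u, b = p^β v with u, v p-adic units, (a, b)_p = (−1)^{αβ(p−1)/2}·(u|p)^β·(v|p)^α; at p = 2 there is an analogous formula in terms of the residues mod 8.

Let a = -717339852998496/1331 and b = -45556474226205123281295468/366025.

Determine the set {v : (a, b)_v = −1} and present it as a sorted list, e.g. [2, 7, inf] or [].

(a, b) ≡ (-66, -4123) mod (ℚ^×)²; places V = {2, 3, 5, 7, 11, 13, 17, 19, 29, 31, ∞}.
(a,b)_13: α=2, u≡9; β=4, v≡5 (mod 13); (9|13)=+1, (5|13)=-1; sign (−1)^0·+1^4·-1^2 = +1.
(a,b)_29: α=0, u≡11; β=2, v≡4 (mod 29); (11|29)=-1, (4|29)=+1; sign (−1)^0·-1^2·+1^0 = +1.
(a,b)_3: α=3, u≡2; β=4, v≡2 (mod 3); (2|3)=-1, (2|3)=-1; sign (−1)^0·-1^4·-1^3 = -1.
(a,b)_19: α=2, u≡10; β=3, v≡6 (mod 19); (10|19)=-1, (6|19)=+1; sign (−1)^0·-1^3·+1^2 = -1.
(a,b)_2: α=5, β=2; u≡7, v≡5 (mod 8); ε(u)ε(v)=1·0, αω(v)=5·1, βω(u)=2·0; sum ≡ 1  ⇒  -1.
(a,b)_11: α=-3, u≡9; β=-4, v≡8 (mod 11); (9|11)=+1, (8|11)=-1; sign (−1)^0·+1^-4·-1^-3 = -1.
(a,b)_∞: sgn(-66)=−, sgn(-4123)=−, so -1.
(a,b)_7: α=2, u≡1; β=3, v≡3 (mod 7); (1|7)=+1, (3|7)=-1; sign (−1)^0·+1^3·-1^2 = +1.
(a,b)_17: α=2, u≡16; β=4, v≡9 (mod 17); (16|17)=+1, (9|17)=+1; sign (−1)^0·+1^4·+1^2 = +1.
(a,b)_5: α=0, u≡4; β=-2, v≡2 (mod 5); (4|5)=+1, (2|5)=-1; sign (−1)^0·+1^-2·-1^0 = +1.
(a,b)_31: α=2, u≡12; β=3, v≡3 (mod 31); (12|31)=-1, (3|31)=-1; sign (−1)^0·-1^3·-1^2 = -1.
(-66, -4123 / ℚ) ramifies at {2, 3, 11, 19, 31, ∞}: a division algebra.

[2, 3, 11, 19, 31, inf]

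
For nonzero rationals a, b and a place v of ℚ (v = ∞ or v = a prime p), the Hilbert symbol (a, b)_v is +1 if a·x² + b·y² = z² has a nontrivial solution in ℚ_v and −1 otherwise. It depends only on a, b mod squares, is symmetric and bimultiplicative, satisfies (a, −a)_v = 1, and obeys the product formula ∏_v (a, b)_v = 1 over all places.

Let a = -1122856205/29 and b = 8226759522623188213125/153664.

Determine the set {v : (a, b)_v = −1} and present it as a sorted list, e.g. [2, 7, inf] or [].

[17, 29, 37, 43]

Mod squares: a ≡ -90201745, b ≡ 29. Check v ∈ {∞, 2, 3, 5, 7, 17, 19, 23, 29, 37, 43}.
v=5: a=5^1·(≡1), b=5^4·(≡4) mod 5; (1|5)=+1, (4|5)=+1; (−1)^{1·4·2}·(+1)^4·(+1)^1 = +1.
v=43: a=43^1·(≡14), b=43^2·(≡8) mod 43; (14|43)=+1, (8|43)=-1; (−1)^{1·2·21}·(+1)^2·(-1)^1 = -1.
v=2: v_2(a)=0, v_2(b)=-6; units ≡ 7, 5 (mod 8); ε·ε+αω+βω = 1·0+0·1+-6·0 ≡ 0  ⇒  (a,b)_2 = +1.
v=3: a=3^0·(≡2), b=3^2·(≡2) mod 3; (2|3)=-1, (2|3)=-1; (−1)^{0·2·1}·(-1)^2·(-1)^0 = +1.
v=17: a=17^1·(≡2), b=17^2·(≡6) mod 17; (2|17)=+1, (6|17)=-1; (−1)^{1·2·8}·(+1)^2·(-1)^1 = -1.
v=37: a=37^1·(≡22), b=37^2·(≡18) mod 37; (22|37)=-1, (18|37)=-1; (−1)^{1·2·18}·(-1)^2·(-1)^1 = -1.
v=∞: -90201745 < 0 and 29 > 0  ⇒  (a,b)_∞ = +1.
v=23: a=23^1·(≡21), b=23^2·(≡4) mod 23; (21|23)=-1, (4|23)=+1; (−1)^{1·2·11}·(-1)^2·(+1)^1 = +1.
v=7: a=7^0·(≡5), b=7^-4·(≡4) mod 7; (5|7)=-1, (4|7)=+1; (−1)^{0·-4·3}·(-1)^-4·(+1)^0 = +1.
v=29: a=29^-1·(≡15), b=29^1·(≡22) mod 29; (15|29)=-1, (22|29)=+1; (−1)^{-1·1·14}·(-1)^1·(+1)^-1 = -1.
v=19: a=19^2·(≡18), b=19^4·(≡14) mod 19; (18|19)=-1, (14|19)=-1; (−1)^{2·4·9}·(-1)^4·(-1)^2 = +1.
(-90201745, 29 / ℚ) ramifies at {17, 29, 37, 43}: a division algebra.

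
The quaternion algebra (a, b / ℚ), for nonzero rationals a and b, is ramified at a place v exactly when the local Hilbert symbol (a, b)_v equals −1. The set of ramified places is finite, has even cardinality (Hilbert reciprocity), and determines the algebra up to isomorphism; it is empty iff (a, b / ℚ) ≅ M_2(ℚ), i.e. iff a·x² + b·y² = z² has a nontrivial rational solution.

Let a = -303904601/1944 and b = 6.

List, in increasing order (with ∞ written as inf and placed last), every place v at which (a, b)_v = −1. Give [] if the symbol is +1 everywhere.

[3, 7, 11, 13]

Mod squares: a ≡ -6006, b ≡ 6. Check v ∈ {∞, 2, 3, 7, 11, 13, 19, 29}.
v=∞: -6006 < 0 and 6 > 0  ⇒  (a,b)_∞ = +1.
v=11: a=11^1·(≡1), b=11^0·(≡6) mod 11; (1|11)=+1, (6|11)=-1; (−1)^{1·0·5}·(+1)^0·(-1)^1 = -1.
v=19: a=19^2·(≡5), b=19^0·(≡6) mod 19; (5|19)=+1, (6|19)=+1; (−1)^{2·0·9}·(+1)^0·(+1)^2 = +1.
v=29: a=29^2·(≡8), b=29^0·(≡6) mod 29; (8|29)=-1, (6|29)=+1; (−1)^{2·0·14}·(-1)^0·(+1)^2 = +1.
v=3: a=3^-5·(≡2), b=3^1·(≡2) mod 3; (2|3)=-1, (2|3)=-1; (−1)^{-5·1·1}·(-1)^1·(-1)^-5 = -1.
v=13: a=13^1·(≡11), b=13^0·(≡6) mod 13; (11|13)=-1, (6|13)=-1; (−1)^{1·0·6}·(-1)^0·(-1)^1 = -1.
v=2: v_2(a)=-3, v_2(b)=1; units ≡ 5, 3 (mod 8); ε·ε+αω+βω = 0·1+-3·1+1·1 ≡ 0  ⇒  (a,b)_2 = +1.
v=7: a=7^1·(≡6), b=7^0·(≡6) mod 7; (6|7)=-1, (6|7)=-1; (−1)^{1·0·3}·(-1)^0·(-1)^1 = -1.
|Ram(-6006, 6)| = 4, even; anisotropic at {3, 7, 11, 13}.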